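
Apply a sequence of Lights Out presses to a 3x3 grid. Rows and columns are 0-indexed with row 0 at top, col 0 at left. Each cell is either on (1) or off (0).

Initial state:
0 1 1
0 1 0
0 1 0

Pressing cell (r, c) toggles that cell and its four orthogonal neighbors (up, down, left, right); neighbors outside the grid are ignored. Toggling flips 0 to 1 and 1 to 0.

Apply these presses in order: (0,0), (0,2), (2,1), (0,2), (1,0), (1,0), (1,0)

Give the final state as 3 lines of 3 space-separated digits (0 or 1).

Answer: 0 0 1
0 1 0
0 0 1

Derivation:
After press 1 at (0,0):
1 0 1
1 1 0
0 1 0

After press 2 at (0,2):
1 1 0
1 1 1
0 1 0

After press 3 at (2,1):
1 1 0
1 0 1
1 0 1

After press 4 at (0,2):
1 0 1
1 0 0
1 0 1

After press 5 at (1,0):
0 0 1
0 1 0
0 0 1

After press 6 at (1,0):
1 0 1
1 0 0
1 0 1

After press 7 at (1,0):
0 0 1
0 1 0
0 0 1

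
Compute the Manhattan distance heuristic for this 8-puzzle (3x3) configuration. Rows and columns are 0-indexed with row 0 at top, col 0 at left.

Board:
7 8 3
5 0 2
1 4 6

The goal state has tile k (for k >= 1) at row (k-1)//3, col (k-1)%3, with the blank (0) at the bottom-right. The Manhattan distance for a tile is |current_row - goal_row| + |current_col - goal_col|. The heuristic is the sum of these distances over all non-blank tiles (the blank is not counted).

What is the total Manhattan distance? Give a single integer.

Tile 7: at (0,0), goal (2,0), distance |0-2|+|0-0| = 2
Tile 8: at (0,1), goal (2,1), distance |0-2|+|1-1| = 2
Tile 3: at (0,2), goal (0,2), distance |0-0|+|2-2| = 0
Tile 5: at (1,0), goal (1,1), distance |1-1|+|0-1| = 1
Tile 2: at (1,2), goal (0,1), distance |1-0|+|2-1| = 2
Tile 1: at (2,0), goal (0,0), distance |2-0|+|0-0| = 2
Tile 4: at (2,1), goal (1,0), distance |2-1|+|1-0| = 2
Tile 6: at (2,2), goal (1,2), distance |2-1|+|2-2| = 1
Sum: 2 + 2 + 0 + 1 + 2 + 2 + 2 + 1 = 12

Answer: 12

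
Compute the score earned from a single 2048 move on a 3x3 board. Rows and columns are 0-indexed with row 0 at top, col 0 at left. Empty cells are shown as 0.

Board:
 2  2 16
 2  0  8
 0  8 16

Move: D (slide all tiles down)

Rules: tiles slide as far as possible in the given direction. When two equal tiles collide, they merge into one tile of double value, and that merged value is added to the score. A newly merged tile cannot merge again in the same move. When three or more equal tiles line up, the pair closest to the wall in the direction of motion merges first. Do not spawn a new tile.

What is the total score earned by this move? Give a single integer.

Answer: 4

Derivation:
Slide down:
col 0: [2, 2, 0] -> [0, 0, 4]  score +4 (running 4)
col 1: [2, 0, 8] -> [0, 2, 8]  score +0 (running 4)
col 2: [16, 8, 16] -> [16, 8, 16]  score +0 (running 4)
Board after move:
 0  0 16
 0  2  8
 4  8 16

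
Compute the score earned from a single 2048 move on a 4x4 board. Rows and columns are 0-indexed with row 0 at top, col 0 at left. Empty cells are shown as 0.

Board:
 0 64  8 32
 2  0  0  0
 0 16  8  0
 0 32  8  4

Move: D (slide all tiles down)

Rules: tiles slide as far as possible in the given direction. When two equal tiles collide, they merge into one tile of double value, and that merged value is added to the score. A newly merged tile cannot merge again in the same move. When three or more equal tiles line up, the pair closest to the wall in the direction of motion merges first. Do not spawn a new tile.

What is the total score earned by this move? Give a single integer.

Slide down:
col 0: [0, 2, 0, 0] -> [0, 0, 0, 2]  score +0 (running 0)
col 1: [64, 0, 16, 32] -> [0, 64, 16, 32]  score +0 (running 0)
col 2: [8, 0, 8, 8] -> [0, 0, 8, 16]  score +16 (running 16)
col 3: [32, 0, 0, 4] -> [0, 0, 32, 4]  score +0 (running 16)
Board after move:
 0  0  0  0
 0 64  0  0
 0 16  8 32
 2 32 16  4

Answer: 16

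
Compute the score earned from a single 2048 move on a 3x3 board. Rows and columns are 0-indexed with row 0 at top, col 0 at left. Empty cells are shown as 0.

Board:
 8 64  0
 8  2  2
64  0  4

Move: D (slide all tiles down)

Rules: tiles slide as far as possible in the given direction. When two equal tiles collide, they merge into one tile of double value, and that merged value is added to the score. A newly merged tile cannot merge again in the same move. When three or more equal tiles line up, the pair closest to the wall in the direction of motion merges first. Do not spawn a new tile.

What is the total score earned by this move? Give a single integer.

Slide down:
col 0: [8, 8, 64] -> [0, 16, 64]  score +16 (running 16)
col 1: [64, 2, 0] -> [0, 64, 2]  score +0 (running 16)
col 2: [0, 2, 4] -> [0, 2, 4]  score +0 (running 16)
Board after move:
 0  0  0
16 64  2
64  2  4

Answer: 16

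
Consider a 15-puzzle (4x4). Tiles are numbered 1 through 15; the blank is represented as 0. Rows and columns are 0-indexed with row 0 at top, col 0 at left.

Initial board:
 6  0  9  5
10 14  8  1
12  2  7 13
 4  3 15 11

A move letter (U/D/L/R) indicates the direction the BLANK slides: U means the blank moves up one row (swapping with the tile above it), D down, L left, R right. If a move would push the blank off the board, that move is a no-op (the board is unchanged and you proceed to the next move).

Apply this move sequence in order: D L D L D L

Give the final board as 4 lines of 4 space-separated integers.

After move 1 (D):
 6 14  9  5
10  0  8  1
12  2  7 13
 4  3 15 11

After move 2 (L):
 6 14  9  5
 0 10  8  1
12  2  7 13
 4  3 15 11

After move 3 (D):
 6 14  9  5
12 10  8  1
 0  2  7 13
 4  3 15 11

After move 4 (L):
 6 14  9  5
12 10  8  1
 0  2  7 13
 4  3 15 11

After move 5 (D):
 6 14  9  5
12 10  8  1
 4  2  7 13
 0  3 15 11

After move 6 (L):
 6 14  9  5
12 10  8  1
 4  2  7 13
 0  3 15 11

Answer:  6 14  9  5
12 10  8  1
 4  2  7 13
 0  3 15 11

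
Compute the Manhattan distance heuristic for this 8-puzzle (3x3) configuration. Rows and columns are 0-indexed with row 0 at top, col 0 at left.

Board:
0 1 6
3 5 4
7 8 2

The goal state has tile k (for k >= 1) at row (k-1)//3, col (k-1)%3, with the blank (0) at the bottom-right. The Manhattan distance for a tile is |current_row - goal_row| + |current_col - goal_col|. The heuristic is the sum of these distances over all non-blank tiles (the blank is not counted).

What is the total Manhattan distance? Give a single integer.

Tile 1: (0,1)->(0,0) = 1
Tile 6: (0,2)->(1,2) = 1
Tile 3: (1,0)->(0,2) = 3
Tile 5: (1,1)->(1,1) = 0
Tile 4: (1,2)->(1,0) = 2
Tile 7: (2,0)->(2,0) = 0
Tile 8: (2,1)->(2,1) = 0
Tile 2: (2,2)->(0,1) = 3
Sum: 1 + 1 + 3 + 0 + 2 + 0 + 0 + 3 = 10

Answer: 10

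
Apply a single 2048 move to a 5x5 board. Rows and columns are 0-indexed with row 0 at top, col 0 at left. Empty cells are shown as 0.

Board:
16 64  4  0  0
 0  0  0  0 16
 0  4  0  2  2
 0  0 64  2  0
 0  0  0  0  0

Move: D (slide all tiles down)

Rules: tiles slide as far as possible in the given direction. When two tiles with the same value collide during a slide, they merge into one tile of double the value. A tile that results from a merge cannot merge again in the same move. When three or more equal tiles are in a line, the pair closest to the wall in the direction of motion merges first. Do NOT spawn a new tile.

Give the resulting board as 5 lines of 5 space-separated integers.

Slide down:
col 0: [16, 0, 0, 0, 0] -> [0, 0, 0, 0, 16]
col 1: [64, 0, 4, 0, 0] -> [0, 0, 0, 64, 4]
col 2: [4, 0, 0, 64, 0] -> [0, 0, 0, 4, 64]
col 3: [0, 0, 2, 2, 0] -> [0, 0, 0, 0, 4]
col 4: [0, 16, 2, 0, 0] -> [0, 0, 0, 16, 2]

Answer:  0  0  0  0  0
 0  0  0  0  0
 0  0  0  0  0
 0 64  4  0 16
16  4 64  4  2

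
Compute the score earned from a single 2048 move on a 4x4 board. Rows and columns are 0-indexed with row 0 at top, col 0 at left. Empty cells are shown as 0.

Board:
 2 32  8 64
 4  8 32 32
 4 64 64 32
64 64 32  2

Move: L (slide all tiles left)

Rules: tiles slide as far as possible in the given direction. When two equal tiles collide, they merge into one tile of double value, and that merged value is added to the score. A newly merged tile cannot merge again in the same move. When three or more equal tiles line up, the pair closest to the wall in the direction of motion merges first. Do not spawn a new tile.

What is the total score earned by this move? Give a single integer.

Slide left:
row 0: [2, 32, 8, 64] -> [2, 32, 8, 64]  score +0 (running 0)
row 1: [4, 8, 32, 32] -> [4, 8, 64, 0]  score +64 (running 64)
row 2: [4, 64, 64, 32] -> [4, 128, 32, 0]  score +128 (running 192)
row 3: [64, 64, 32, 2] -> [128, 32, 2, 0]  score +128 (running 320)
Board after move:
  2  32   8  64
  4   8  64   0
  4 128  32   0
128  32   2   0

Answer: 320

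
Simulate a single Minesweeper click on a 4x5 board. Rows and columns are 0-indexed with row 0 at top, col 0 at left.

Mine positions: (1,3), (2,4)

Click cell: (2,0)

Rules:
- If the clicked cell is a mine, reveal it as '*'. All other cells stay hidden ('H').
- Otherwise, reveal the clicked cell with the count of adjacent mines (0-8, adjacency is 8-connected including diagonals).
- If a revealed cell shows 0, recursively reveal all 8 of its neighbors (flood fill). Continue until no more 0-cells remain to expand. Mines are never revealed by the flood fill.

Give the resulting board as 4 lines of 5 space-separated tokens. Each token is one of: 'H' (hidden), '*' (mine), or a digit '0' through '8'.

0 0 1 H H
0 0 1 H H
0 0 1 2 H
0 0 0 1 H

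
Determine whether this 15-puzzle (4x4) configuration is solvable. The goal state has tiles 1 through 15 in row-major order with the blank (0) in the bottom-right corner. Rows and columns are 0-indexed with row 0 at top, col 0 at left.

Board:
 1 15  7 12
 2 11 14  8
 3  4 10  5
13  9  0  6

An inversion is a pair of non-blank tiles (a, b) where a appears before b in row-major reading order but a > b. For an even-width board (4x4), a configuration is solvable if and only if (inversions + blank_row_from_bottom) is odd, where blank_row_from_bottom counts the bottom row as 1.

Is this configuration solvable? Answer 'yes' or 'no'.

Answer: yes

Derivation:
Inversions: 52
Blank is in row 3 (0-indexed from top), which is row 1 counting from the bottom (bottom = 1).
52 + 1 = 53, which is odd, so the puzzle is solvable.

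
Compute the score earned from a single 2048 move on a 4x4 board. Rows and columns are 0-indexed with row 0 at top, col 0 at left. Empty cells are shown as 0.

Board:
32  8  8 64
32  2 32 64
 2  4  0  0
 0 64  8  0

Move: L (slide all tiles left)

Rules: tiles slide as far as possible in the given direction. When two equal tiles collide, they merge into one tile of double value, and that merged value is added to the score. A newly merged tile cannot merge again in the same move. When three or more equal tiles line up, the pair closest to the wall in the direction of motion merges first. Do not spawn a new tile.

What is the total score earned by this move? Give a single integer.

Slide left:
row 0: [32, 8, 8, 64] -> [32, 16, 64, 0]  score +16 (running 16)
row 1: [32, 2, 32, 64] -> [32, 2, 32, 64]  score +0 (running 16)
row 2: [2, 4, 0, 0] -> [2, 4, 0, 0]  score +0 (running 16)
row 3: [0, 64, 8, 0] -> [64, 8, 0, 0]  score +0 (running 16)
Board after move:
32 16 64  0
32  2 32 64
 2  4  0  0
64  8  0  0

Answer: 16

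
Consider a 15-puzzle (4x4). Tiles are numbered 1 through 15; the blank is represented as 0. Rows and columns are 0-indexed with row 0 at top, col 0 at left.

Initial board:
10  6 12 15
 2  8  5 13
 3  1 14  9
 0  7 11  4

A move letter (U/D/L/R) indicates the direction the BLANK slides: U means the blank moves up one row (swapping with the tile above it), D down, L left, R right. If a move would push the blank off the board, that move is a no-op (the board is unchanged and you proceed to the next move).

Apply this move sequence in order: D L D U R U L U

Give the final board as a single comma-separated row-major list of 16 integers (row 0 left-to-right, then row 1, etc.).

Answer: 0, 6, 12, 15, 10, 2, 5, 13, 1, 8, 14, 9, 3, 7, 11, 4

Derivation:
After move 1 (D):
10  6 12 15
 2  8  5 13
 3  1 14  9
 0  7 11  4

After move 2 (L):
10  6 12 15
 2  8  5 13
 3  1 14  9
 0  7 11  4

After move 3 (D):
10  6 12 15
 2  8  5 13
 3  1 14  9
 0  7 11  4

After move 4 (U):
10  6 12 15
 2  8  5 13
 0  1 14  9
 3  7 11  4

After move 5 (R):
10  6 12 15
 2  8  5 13
 1  0 14  9
 3  7 11  4

After move 6 (U):
10  6 12 15
 2  0  5 13
 1  8 14  9
 3  7 11  4

After move 7 (L):
10  6 12 15
 0  2  5 13
 1  8 14  9
 3  7 11  4

After move 8 (U):
 0  6 12 15
10  2  5 13
 1  8 14  9
 3  7 11  4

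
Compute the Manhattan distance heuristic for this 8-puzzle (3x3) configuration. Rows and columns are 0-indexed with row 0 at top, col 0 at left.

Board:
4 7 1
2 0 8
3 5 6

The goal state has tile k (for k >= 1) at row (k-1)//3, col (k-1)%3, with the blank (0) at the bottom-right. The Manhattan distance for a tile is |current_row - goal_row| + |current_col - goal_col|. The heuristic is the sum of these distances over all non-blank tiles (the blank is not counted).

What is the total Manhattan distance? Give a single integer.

Answer: 16

Derivation:
Tile 4: at (0,0), goal (1,0), distance |0-1|+|0-0| = 1
Tile 7: at (0,1), goal (2,0), distance |0-2|+|1-0| = 3
Tile 1: at (0,2), goal (0,0), distance |0-0|+|2-0| = 2
Tile 2: at (1,0), goal (0,1), distance |1-0|+|0-1| = 2
Tile 8: at (1,2), goal (2,1), distance |1-2|+|2-1| = 2
Tile 3: at (2,0), goal (0,2), distance |2-0|+|0-2| = 4
Tile 5: at (2,1), goal (1,1), distance |2-1|+|1-1| = 1
Tile 6: at (2,2), goal (1,2), distance |2-1|+|2-2| = 1
Sum: 1 + 3 + 2 + 2 + 2 + 4 + 1 + 1 = 16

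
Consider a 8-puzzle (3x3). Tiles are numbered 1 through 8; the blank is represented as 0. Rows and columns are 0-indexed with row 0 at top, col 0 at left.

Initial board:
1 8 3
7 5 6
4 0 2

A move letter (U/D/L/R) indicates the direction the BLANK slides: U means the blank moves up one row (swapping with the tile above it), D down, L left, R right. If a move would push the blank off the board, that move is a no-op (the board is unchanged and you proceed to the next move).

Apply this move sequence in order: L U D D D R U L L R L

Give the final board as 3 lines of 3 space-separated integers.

After move 1 (L):
1 8 3
7 5 6
0 4 2

After move 2 (U):
1 8 3
0 5 6
7 4 2

After move 3 (D):
1 8 3
7 5 6
0 4 2

After move 4 (D):
1 8 3
7 5 6
0 4 2

After move 5 (D):
1 8 3
7 5 6
0 4 2

After move 6 (R):
1 8 3
7 5 6
4 0 2

After move 7 (U):
1 8 3
7 0 6
4 5 2

After move 8 (L):
1 8 3
0 7 6
4 5 2

After move 9 (L):
1 8 3
0 7 6
4 5 2

After move 10 (R):
1 8 3
7 0 6
4 5 2

After move 11 (L):
1 8 3
0 7 6
4 5 2

Answer: 1 8 3
0 7 6
4 5 2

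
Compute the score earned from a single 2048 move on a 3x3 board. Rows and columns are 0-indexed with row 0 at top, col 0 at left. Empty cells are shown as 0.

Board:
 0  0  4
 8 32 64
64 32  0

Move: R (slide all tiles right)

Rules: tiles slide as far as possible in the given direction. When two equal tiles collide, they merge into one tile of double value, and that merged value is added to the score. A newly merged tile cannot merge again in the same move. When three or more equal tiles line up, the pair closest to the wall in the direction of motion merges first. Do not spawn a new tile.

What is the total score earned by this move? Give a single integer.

Slide right:
row 0: [0, 0, 4] -> [0, 0, 4]  score +0 (running 0)
row 1: [8, 32, 64] -> [8, 32, 64]  score +0 (running 0)
row 2: [64, 32, 0] -> [0, 64, 32]  score +0 (running 0)
Board after move:
 0  0  4
 8 32 64
 0 64 32

Answer: 0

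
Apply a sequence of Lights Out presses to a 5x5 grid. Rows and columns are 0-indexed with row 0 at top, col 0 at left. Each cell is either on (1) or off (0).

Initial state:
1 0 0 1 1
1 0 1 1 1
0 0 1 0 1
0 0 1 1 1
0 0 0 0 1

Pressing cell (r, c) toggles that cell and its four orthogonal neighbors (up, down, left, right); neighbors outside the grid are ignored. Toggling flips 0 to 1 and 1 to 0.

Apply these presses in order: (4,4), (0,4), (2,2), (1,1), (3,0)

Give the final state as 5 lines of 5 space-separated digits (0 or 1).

Answer: 1 1 0 0 0
0 1 1 1 0
1 0 0 1 1
1 1 0 1 0
1 0 0 1 0

Derivation:
After press 1 at (4,4):
1 0 0 1 1
1 0 1 1 1
0 0 1 0 1
0 0 1 1 0
0 0 0 1 0

After press 2 at (0,4):
1 0 0 0 0
1 0 1 1 0
0 0 1 0 1
0 0 1 1 0
0 0 0 1 0

After press 3 at (2,2):
1 0 0 0 0
1 0 0 1 0
0 1 0 1 1
0 0 0 1 0
0 0 0 1 0

After press 4 at (1,1):
1 1 0 0 0
0 1 1 1 0
0 0 0 1 1
0 0 0 1 0
0 0 0 1 0

After press 5 at (3,0):
1 1 0 0 0
0 1 1 1 0
1 0 0 1 1
1 1 0 1 0
1 0 0 1 0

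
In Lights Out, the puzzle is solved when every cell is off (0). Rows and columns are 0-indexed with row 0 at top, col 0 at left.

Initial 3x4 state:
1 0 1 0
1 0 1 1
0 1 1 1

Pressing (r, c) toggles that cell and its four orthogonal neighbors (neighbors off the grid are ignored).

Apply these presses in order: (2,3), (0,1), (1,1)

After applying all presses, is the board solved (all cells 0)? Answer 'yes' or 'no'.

After press 1 at (2,3):
1 0 1 0
1 0 1 0
0 1 0 0

After press 2 at (0,1):
0 1 0 0
1 1 1 0
0 1 0 0

After press 3 at (1,1):
0 0 0 0
0 0 0 0
0 0 0 0

Lights still on: 0

Answer: yes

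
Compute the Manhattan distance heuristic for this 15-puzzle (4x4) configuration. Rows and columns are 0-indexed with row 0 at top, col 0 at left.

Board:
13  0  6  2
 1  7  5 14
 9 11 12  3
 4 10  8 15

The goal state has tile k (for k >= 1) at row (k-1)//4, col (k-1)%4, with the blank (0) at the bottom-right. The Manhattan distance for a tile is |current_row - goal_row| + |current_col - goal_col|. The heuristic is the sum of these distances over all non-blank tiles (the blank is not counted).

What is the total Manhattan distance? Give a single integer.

Answer: 31

Derivation:
Tile 13: at (0,0), goal (3,0), distance |0-3|+|0-0| = 3
Tile 6: at (0,2), goal (1,1), distance |0-1|+|2-1| = 2
Tile 2: at (0,3), goal (0,1), distance |0-0|+|3-1| = 2
Tile 1: at (1,0), goal (0,0), distance |1-0|+|0-0| = 1
Tile 7: at (1,1), goal (1,2), distance |1-1|+|1-2| = 1
Tile 5: at (1,2), goal (1,0), distance |1-1|+|2-0| = 2
Tile 14: at (1,3), goal (3,1), distance |1-3|+|3-1| = 4
Tile 9: at (2,0), goal (2,0), distance |2-2|+|0-0| = 0
Tile 11: at (2,1), goal (2,2), distance |2-2|+|1-2| = 1
Tile 12: at (2,2), goal (2,3), distance |2-2|+|2-3| = 1
Tile 3: at (2,3), goal (0,2), distance |2-0|+|3-2| = 3
Tile 4: at (3,0), goal (0,3), distance |3-0|+|0-3| = 6
Tile 10: at (3,1), goal (2,1), distance |3-2|+|1-1| = 1
Tile 8: at (3,2), goal (1,3), distance |3-1|+|2-3| = 3
Tile 15: at (3,3), goal (3,2), distance |3-3|+|3-2| = 1
Sum: 3 + 2 + 2 + 1 + 1 + 2 + 4 + 0 + 1 + 1 + 3 + 6 + 1 + 3 + 1 = 31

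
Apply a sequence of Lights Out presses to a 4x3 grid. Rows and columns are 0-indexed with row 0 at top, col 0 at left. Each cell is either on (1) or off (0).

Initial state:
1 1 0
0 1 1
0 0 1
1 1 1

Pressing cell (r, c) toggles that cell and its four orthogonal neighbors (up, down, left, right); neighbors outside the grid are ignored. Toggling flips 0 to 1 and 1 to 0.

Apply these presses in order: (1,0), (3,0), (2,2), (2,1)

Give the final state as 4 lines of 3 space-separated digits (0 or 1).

After press 1 at (1,0):
0 1 0
1 0 1
1 0 1
1 1 1

After press 2 at (3,0):
0 1 0
1 0 1
0 0 1
0 0 1

After press 3 at (2,2):
0 1 0
1 0 0
0 1 0
0 0 0

After press 4 at (2,1):
0 1 0
1 1 0
1 0 1
0 1 0

Answer: 0 1 0
1 1 0
1 0 1
0 1 0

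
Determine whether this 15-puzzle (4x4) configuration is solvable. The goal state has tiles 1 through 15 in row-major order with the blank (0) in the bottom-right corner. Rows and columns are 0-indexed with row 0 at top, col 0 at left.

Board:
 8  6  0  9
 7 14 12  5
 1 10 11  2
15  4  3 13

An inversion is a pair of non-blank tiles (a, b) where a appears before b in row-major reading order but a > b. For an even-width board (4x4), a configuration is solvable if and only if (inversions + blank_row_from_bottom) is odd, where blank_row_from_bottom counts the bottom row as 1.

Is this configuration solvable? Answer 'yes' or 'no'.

Answer: yes

Derivation:
Inversions: 53
Blank is in row 0 (0-indexed from top), which is row 4 counting from the bottom (bottom = 1).
53 + 4 = 57, which is odd, so the puzzle is solvable.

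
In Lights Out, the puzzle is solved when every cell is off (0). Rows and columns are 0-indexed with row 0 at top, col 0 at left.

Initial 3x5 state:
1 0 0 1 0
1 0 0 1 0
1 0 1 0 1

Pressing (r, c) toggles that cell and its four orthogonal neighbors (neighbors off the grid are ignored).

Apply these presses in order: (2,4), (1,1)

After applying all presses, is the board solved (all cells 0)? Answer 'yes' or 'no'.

After press 1 at (2,4):
1 0 0 1 0
1 0 0 1 1
1 0 1 1 0

After press 2 at (1,1):
1 1 0 1 0
0 1 1 1 1
1 1 1 1 0

Lights still on: 11

Answer: no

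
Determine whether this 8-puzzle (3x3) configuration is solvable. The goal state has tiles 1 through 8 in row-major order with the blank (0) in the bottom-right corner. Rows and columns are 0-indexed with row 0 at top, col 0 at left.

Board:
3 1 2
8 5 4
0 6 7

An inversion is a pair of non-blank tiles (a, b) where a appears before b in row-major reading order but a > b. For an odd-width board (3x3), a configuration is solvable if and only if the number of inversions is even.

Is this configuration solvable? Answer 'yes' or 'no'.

Inversions (pairs i<j in row-major order where tile[i] > tile[j] > 0): 7
7 is odd, so the puzzle is not solvable.

Answer: no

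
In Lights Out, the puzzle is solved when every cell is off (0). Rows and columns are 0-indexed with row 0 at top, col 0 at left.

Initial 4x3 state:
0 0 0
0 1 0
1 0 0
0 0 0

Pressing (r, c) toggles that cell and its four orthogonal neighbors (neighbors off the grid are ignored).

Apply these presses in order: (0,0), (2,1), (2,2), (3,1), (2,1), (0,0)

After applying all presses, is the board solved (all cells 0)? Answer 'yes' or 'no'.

Answer: no

Derivation:
After press 1 at (0,0):
1 1 0
1 1 0
1 0 0
0 0 0

After press 2 at (2,1):
1 1 0
1 0 0
0 1 1
0 1 0

After press 3 at (2,2):
1 1 0
1 0 1
0 0 0
0 1 1

After press 4 at (3,1):
1 1 0
1 0 1
0 1 0
1 0 0

After press 5 at (2,1):
1 1 0
1 1 1
1 0 1
1 1 0

After press 6 at (0,0):
0 0 0
0 1 1
1 0 1
1 1 0

Lights still on: 6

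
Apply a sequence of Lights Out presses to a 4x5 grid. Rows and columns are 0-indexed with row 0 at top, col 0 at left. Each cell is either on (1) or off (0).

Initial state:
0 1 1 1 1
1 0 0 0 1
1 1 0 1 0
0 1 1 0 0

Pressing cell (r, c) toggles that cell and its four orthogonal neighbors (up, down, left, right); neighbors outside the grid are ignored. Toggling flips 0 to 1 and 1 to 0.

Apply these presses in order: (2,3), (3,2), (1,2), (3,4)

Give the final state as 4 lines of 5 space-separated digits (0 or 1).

Answer: 0 1 0 1 1
1 1 1 0 1
1 1 1 0 0
0 0 0 1 1

Derivation:
After press 1 at (2,3):
0 1 1 1 1
1 0 0 1 1
1 1 1 0 1
0 1 1 1 0

After press 2 at (3,2):
0 1 1 1 1
1 0 0 1 1
1 1 0 0 1
0 0 0 0 0

After press 3 at (1,2):
0 1 0 1 1
1 1 1 0 1
1 1 1 0 1
0 0 0 0 0

After press 4 at (3,4):
0 1 0 1 1
1 1 1 0 1
1 1 1 0 0
0 0 0 1 1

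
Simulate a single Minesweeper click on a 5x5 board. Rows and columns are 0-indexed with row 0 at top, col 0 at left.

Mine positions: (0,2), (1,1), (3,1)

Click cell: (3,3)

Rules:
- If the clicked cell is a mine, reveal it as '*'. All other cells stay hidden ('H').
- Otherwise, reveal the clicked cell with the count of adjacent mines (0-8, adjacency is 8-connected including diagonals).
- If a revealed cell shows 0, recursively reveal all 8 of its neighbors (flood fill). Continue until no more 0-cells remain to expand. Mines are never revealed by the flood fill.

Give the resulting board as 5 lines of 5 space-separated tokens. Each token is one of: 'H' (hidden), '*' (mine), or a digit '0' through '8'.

H H H 1 0
H H 2 1 0
H H 2 0 0
H H 1 0 0
H H 1 0 0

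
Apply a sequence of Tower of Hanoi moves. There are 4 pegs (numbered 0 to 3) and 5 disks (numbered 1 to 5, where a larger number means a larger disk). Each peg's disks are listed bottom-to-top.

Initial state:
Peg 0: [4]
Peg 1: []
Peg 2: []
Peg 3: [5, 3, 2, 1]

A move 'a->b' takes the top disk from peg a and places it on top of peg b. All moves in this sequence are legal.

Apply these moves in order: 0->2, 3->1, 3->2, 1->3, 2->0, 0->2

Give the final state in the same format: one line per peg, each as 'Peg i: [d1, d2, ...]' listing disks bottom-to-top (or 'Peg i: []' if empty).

Answer: Peg 0: []
Peg 1: []
Peg 2: [4, 2]
Peg 3: [5, 3, 1]

Derivation:
After move 1 (0->2):
Peg 0: []
Peg 1: []
Peg 2: [4]
Peg 3: [5, 3, 2, 1]

After move 2 (3->1):
Peg 0: []
Peg 1: [1]
Peg 2: [4]
Peg 3: [5, 3, 2]

After move 3 (3->2):
Peg 0: []
Peg 1: [1]
Peg 2: [4, 2]
Peg 3: [5, 3]

After move 4 (1->3):
Peg 0: []
Peg 1: []
Peg 2: [4, 2]
Peg 3: [5, 3, 1]

After move 5 (2->0):
Peg 0: [2]
Peg 1: []
Peg 2: [4]
Peg 3: [5, 3, 1]

After move 6 (0->2):
Peg 0: []
Peg 1: []
Peg 2: [4, 2]
Peg 3: [5, 3, 1]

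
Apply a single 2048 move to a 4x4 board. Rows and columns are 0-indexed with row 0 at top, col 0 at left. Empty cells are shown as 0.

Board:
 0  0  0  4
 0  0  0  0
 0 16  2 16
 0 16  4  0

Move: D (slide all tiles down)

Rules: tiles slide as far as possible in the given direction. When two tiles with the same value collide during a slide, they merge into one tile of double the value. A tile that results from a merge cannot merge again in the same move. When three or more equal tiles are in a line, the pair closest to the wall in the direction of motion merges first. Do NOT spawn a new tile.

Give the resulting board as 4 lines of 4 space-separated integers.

Slide down:
col 0: [0, 0, 0, 0] -> [0, 0, 0, 0]
col 1: [0, 0, 16, 16] -> [0, 0, 0, 32]
col 2: [0, 0, 2, 4] -> [0, 0, 2, 4]
col 3: [4, 0, 16, 0] -> [0, 0, 4, 16]

Answer:  0  0  0  0
 0  0  0  0
 0  0  2  4
 0 32  4 16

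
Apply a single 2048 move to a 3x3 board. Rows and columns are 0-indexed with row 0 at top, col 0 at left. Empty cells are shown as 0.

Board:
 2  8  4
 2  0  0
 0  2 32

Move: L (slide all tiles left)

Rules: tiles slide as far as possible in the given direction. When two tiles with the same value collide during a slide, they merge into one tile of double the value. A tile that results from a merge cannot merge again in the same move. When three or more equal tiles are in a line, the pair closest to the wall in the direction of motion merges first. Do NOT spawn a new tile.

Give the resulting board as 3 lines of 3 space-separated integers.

Answer:  2  8  4
 2  0  0
 2 32  0

Derivation:
Slide left:
row 0: [2, 8, 4] -> [2, 8, 4]
row 1: [2, 0, 0] -> [2, 0, 0]
row 2: [0, 2, 32] -> [2, 32, 0]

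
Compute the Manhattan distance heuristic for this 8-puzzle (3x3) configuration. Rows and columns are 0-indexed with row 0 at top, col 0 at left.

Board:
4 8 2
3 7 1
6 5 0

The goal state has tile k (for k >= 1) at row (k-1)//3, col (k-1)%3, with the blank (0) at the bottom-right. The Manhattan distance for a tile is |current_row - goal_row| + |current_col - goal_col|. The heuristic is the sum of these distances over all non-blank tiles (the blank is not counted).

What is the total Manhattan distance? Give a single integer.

Tile 4: at (0,0), goal (1,0), distance |0-1|+|0-0| = 1
Tile 8: at (0,1), goal (2,1), distance |0-2|+|1-1| = 2
Tile 2: at (0,2), goal (0,1), distance |0-0|+|2-1| = 1
Tile 3: at (1,0), goal (0,2), distance |1-0|+|0-2| = 3
Tile 7: at (1,1), goal (2,0), distance |1-2|+|1-0| = 2
Tile 1: at (1,2), goal (0,0), distance |1-0|+|2-0| = 3
Tile 6: at (2,0), goal (1,2), distance |2-1|+|0-2| = 3
Tile 5: at (2,1), goal (1,1), distance |2-1|+|1-1| = 1
Sum: 1 + 2 + 1 + 3 + 2 + 3 + 3 + 1 = 16

Answer: 16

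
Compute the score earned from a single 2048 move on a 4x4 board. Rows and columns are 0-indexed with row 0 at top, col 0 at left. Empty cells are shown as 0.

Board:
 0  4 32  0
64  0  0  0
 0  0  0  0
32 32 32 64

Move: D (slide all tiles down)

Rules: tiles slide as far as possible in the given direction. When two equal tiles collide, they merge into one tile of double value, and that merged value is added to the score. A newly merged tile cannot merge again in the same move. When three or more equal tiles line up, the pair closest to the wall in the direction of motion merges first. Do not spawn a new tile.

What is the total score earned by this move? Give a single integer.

Answer: 64

Derivation:
Slide down:
col 0: [0, 64, 0, 32] -> [0, 0, 64, 32]  score +0 (running 0)
col 1: [4, 0, 0, 32] -> [0, 0, 4, 32]  score +0 (running 0)
col 2: [32, 0, 0, 32] -> [0, 0, 0, 64]  score +64 (running 64)
col 3: [0, 0, 0, 64] -> [0, 0, 0, 64]  score +0 (running 64)
Board after move:
 0  0  0  0
 0  0  0  0
64  4  0  0
32 32 64 64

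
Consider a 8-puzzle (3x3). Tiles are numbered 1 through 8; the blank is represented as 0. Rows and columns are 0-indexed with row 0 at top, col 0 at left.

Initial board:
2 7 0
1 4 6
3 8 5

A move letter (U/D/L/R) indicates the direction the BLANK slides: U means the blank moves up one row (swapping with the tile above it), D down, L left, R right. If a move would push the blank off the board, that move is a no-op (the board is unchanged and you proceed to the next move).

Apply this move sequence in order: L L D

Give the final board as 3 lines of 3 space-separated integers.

Answer: 1 2 7
0 4 6
3 8 5

Derivation:
After move 1 (L):
2 0 7
1 4 6
3 8 5

After move 2 (L):
0 2 7
1 4 6
3 8 5

After move 3 (D):
1 2 7
0 4 6
3 8 5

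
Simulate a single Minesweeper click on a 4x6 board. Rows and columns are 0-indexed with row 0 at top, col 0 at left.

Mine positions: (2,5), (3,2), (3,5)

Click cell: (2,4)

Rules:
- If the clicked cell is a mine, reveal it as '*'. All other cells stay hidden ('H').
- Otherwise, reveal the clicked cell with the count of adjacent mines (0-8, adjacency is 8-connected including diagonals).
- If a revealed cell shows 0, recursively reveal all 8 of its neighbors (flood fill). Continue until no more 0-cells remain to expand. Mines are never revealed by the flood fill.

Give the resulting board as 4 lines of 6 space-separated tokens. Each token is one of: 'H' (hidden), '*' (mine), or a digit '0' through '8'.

H H H H H H
H H H H H H
H H H H 2 H
H H H H H H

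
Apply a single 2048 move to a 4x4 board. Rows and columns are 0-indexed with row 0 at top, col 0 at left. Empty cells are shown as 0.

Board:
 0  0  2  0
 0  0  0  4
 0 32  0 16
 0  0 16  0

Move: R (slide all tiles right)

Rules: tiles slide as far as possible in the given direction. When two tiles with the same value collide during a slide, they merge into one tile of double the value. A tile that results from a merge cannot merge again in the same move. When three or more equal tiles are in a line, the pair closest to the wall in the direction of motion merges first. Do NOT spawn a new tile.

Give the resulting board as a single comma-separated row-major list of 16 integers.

Slide right:
row 0: [0, 0, 2, 0] -> [0, 0, 0, 2]
row 1: [0, 0, 0, 4] -> [0, 0, 0, 4]
row 2: [0, 32, 0, 16] -> [0, 0, 32, 16]
row 3: [0, 0, 16, 0] -> [0, 0, 0, 16]

Answer: 0, 0, 0, 2, 0, 0, 0, 4, 0, 0, 32, 16, 0, 0, 0, 16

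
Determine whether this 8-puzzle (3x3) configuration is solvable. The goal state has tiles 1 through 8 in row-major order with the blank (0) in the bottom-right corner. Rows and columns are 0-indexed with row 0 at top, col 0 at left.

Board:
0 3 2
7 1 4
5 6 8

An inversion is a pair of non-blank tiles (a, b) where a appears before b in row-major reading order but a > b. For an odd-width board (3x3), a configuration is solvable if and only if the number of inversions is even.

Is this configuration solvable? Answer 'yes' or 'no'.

Inversions (pairs i<j in row-major order where tile[i] > tile[j] > 0): 7
7 is odd, so the puzzle is not solvable.

Answer: no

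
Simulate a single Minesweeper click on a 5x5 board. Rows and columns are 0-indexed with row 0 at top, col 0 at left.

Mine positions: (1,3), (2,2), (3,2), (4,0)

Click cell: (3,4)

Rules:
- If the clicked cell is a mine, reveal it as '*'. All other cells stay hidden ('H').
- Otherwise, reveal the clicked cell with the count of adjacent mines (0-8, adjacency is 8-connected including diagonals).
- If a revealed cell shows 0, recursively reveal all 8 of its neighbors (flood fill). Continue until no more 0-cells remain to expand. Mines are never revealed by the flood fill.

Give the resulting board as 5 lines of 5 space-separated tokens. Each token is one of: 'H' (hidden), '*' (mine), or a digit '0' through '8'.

H H H H H
H H H H H
H H H 3 1
H H H 2 0
H H H 1 0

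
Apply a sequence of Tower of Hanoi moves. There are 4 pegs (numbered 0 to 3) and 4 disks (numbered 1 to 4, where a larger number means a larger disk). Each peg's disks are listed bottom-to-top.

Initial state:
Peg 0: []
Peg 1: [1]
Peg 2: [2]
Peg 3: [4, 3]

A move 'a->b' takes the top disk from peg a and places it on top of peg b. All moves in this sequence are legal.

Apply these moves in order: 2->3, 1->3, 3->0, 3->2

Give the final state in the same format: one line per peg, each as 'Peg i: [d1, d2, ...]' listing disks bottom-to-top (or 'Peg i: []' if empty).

After move 1 (2->3):
Peg 0: []
Peg 1: [1]
Peg 2: []
Peg 3: [4, 3, 2]

After move 2 (1->3):
Peg 0: []
Peg 1: []
Peg 2: []
Peg 3: [4, 3, 2, 1]

After move 3 (3->0):
Peg 0: [1]
Peg 1: []
Peg 2: []
Peg 3: [4, 3, 2]

After move 4 (3->2):
Peg 0: [1]
Peg 1: []
Peg 2: [2]
Peg 3: [4, 3]

Answer: Peg 0: [1]
Peg 1: []
Peg 2: [2]
Peg 3: [4, 3]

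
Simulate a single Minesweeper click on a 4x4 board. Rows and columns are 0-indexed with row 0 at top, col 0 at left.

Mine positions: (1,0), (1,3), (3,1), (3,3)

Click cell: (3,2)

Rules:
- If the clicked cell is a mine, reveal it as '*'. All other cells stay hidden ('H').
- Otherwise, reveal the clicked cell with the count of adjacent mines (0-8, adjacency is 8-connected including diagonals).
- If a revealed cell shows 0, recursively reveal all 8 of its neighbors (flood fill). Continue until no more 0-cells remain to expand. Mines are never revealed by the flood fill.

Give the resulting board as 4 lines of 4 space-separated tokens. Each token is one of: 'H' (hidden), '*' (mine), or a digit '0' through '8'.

H H H H
H H H H
H H H H
H H 2 H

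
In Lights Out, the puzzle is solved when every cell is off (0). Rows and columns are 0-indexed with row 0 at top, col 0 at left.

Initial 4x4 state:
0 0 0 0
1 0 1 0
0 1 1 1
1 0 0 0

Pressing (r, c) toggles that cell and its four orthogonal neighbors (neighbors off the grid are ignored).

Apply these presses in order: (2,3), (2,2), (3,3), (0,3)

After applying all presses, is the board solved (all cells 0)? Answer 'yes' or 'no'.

Answer: no

Derivation:
After press 1 at (2,3):
0 0 0 0
1 0 1 1
0 1 0 0
1 0 0 1

After press 2 at (2,2):
0 0 0 0
1 0 0 1
0 0 1 1
1 0 1 1

After press 3 at (3,3):
0 0 0 0
1 0 0 1
0 0 1 0
1 0 0 0

After press 4 at (0,3):
0 0 1 1
1 0 0 0
0 0 1 0
1 0 0 0

Lights still on: 5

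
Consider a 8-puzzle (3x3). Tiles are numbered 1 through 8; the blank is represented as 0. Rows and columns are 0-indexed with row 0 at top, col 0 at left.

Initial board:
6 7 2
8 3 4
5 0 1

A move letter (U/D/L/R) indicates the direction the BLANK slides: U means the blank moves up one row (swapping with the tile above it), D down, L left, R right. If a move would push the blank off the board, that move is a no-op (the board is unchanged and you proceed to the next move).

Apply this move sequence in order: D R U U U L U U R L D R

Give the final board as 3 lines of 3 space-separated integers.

Answer: 6 3 7
8 2 0
5 1 4

Derivation:
After move 1 (D):
6 7 2
8 3 4
5 0 1

After move 2 (R):
6 7 2
8 3 4
5 1 0

After move 3 (U):
6 7 2
8 3 0
5 1 4

After move 4 (U):
6 7 0
8 3 2
5 1 4

After move 5 (U):
6 7 0
8 3 2
5 1 4

After move 6 (L):
6 0 7
8 3 2
5 1 4

After move 7 (U):
6 0 7
8 3 2
5 1 4

After move 8 (U):
6 0 7
8 3 2
5 1 4

After move 9 (R):
6 7 0
8 3 2
5 1 4

After move 10 (L):
6 0 7
8 3 2
5 1 4

After move 11 (D):
6 3 7
8 0 2
5 1 4

After move 12 (R):
6 3 7
8 2 0
5 1 4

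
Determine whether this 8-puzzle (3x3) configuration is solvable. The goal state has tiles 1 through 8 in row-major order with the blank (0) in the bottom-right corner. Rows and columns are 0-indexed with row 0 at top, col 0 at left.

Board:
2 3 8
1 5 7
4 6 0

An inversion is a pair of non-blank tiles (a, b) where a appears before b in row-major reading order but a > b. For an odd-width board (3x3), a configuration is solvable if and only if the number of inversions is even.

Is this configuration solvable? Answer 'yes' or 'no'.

Inversions (pairs i<j in row-major order where tile[i] > tile[j] > 0): 10
10 is even, so the puzzle is solvable.

Answer: yes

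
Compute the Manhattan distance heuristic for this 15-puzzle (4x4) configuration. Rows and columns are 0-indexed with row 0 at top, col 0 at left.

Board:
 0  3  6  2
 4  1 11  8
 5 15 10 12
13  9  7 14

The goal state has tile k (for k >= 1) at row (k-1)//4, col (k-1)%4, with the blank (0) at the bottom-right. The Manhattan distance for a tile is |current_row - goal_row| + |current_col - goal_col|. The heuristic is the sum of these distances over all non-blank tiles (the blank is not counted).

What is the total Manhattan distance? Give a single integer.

Tile 3: (0,1)->(0,2) = 1
Tile 6: (0,2)->(1,1) = 2
Tile 2: (0,3)->(0,1) = 2
Tile 4: (1,0)->(0,3) = 4
Tile 1: (1,1)->(0,0) = 2
Tile 11: (1,2)->(2,2) = 1
Tile 8: (1,3)->(1,3) = 0
Tile 5: (2,0)->(1,0) = 1
Tile 15: (2,1)->(3,2) = 2
Tile 10: (2,2)->(2,1) = 1
Tile 12: (2,3)->(2,3) = 0
Tile 13: (3,0)->(3,0) = 0
Tile 9: (3,1)->(2,0) = 2
Tile 7: (3,2)->(1,2) = 2
Tile 14: (3,3)->(3,1) = 2
Sum: 1 + 2 + 2 + 4 + 2 + 1 + 0 + 1 + 2 + 1 + 0 + 0 + 2 + 2 + 2 = 22

Answer: 22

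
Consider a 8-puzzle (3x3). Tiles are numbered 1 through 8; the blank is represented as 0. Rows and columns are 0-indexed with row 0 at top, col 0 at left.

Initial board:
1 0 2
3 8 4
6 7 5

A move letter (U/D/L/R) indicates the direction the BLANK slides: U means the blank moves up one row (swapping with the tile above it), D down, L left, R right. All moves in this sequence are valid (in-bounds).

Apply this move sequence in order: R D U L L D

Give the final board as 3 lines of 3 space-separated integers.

Answer: 3 1 2
0 8 4
6 7 5

Derivation:
After move 1 (R):
1 2 0
3 8 4
6 7 5

After move 2 (D):
1 2 4
3 8 0
6 7 5

After move 3 (U):
1 2 0
3 8 4
6 7 5

After move 4 (L):
1 0 2
3 8 4
6 7 5

After move 5 (L):
0 1 2
3 8 4
6 7 5

After move 6 (D):
3 1 2
0 8 4
6 7 5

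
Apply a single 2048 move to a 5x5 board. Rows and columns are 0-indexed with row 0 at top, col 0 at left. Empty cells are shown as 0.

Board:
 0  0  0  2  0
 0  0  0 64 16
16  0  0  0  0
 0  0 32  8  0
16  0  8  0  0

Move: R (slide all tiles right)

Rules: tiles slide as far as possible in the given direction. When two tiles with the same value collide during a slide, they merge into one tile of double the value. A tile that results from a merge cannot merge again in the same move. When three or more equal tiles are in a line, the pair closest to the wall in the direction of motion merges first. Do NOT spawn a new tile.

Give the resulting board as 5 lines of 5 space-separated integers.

Answer:  0  0  0  0  2
 0  0  0 64 16
 0  0  0  0 16
 0  0  0 32  8
 0  0  0 16  8

Derivation:
Slide right:
row 0: [0, 0, 0, 2, 0] -> [0, 0, 0, 0, 2]
row 1: [0, 0, 0, 64, 16] -> [0, 0, 0, 64, 16]
row 2: [16, 0, 0, 0, 0] -> [0, 0, 0, 0, 16]
row 3: [0, 0, 32, 8, 0] -> [0, 0, 0, 32, 8]
row 4: [16, 0, 8, 0, 0] -> [0, 0, 0, 16, 8]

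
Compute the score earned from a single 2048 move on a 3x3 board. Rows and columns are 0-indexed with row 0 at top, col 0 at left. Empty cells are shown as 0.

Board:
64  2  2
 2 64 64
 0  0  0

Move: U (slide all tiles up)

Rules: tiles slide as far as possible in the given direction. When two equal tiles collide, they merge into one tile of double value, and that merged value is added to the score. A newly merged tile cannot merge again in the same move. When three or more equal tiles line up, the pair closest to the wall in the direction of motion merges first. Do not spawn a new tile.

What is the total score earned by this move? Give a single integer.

Slide up:
col 0: [64, 2, 0] -> [64, 2, 0]  score +0 (running 0)
col 1: [2, 64, 0] -> [2, 64, 0]  score +0 (running 0)
col 2: [2, 64, 0] -> [2, 64, 0]  score +0 (running 0)
Board after move:
64  2  2
 2 64 64
 0  0  0

Answer: 0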